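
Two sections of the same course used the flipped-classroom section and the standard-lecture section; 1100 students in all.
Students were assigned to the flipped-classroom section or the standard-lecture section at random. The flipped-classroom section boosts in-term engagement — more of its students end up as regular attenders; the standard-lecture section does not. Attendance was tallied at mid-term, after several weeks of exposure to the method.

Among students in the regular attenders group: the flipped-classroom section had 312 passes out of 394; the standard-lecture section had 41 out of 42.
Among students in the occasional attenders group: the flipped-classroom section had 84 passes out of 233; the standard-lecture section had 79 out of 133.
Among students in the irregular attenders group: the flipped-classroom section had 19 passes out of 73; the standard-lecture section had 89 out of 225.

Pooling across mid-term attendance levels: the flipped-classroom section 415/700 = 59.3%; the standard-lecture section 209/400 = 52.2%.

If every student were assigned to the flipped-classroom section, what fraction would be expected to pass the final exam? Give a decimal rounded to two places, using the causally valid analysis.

the standard-lecture section is higher inside every mid-term attendance stratum but the flipped-classroom section is higher in aggregate. Whether to stratify depends on how mid-term attendance relates to the teaching method.
The distribution of mid-term attendance is itself part of what the teaching method does — it is an intermediate outcome. Holding it fixed would remove that part of the effect; the total effect is the pooled difference.
So P(outcome | do(the flipped-classroom section)) is just the pooled rate for the flipped-classroom section: 415/700 = 0.593.

0.59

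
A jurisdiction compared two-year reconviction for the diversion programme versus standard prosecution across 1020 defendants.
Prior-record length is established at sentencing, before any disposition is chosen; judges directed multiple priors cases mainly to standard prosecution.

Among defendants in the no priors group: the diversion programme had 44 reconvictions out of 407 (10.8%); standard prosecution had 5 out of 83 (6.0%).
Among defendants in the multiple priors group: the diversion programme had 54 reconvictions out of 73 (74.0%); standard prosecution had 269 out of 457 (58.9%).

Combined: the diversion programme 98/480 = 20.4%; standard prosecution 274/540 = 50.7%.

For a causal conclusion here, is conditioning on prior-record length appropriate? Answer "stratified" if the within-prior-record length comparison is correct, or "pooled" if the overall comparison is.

stratified

Prior-record length is set before the disposition has any effect — it is not caused by the disposition — and it independently drives the outcome. That makes it a confounder, so the causal comparison is within prior-record length levels.
Within each level — no priors: 10.8% vs 6.0%; multiple priors: 74.0% vs 58.9% — standard prosecution is lower every time.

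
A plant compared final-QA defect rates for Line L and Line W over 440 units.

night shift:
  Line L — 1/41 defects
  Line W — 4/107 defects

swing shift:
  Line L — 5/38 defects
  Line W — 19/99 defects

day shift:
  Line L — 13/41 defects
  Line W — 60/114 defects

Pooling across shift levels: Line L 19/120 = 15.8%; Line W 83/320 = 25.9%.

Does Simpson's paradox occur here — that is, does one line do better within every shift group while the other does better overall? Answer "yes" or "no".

no

Within each shift level (night shift 2.4% vs 3.7%; swing shift 13.2% vs 19.2%; day shift 31.7% vs 52.6%), Line L has the lower rate every time. Pooled: 15.8% vs 25.9% — Line L has the lower rate overall. They agree.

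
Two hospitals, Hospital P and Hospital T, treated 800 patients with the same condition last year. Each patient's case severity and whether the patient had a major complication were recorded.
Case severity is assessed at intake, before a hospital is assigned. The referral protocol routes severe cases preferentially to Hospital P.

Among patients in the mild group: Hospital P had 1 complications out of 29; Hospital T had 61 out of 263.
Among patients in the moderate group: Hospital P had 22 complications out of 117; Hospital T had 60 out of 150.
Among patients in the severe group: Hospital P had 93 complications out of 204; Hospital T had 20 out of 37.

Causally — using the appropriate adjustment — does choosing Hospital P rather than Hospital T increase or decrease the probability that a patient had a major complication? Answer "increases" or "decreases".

The stratified and pooled comparisons disagree (Hospital P wins within each case severity; Hospital T wins overall), so the answer turns on the causal role of case severity.
Here case severity is a common cause — it drives both which hospital a case falls under and the outcome. The crude comparison mixes populations; the stratum-specific rates are the causally relevant ones.
Within each level — mild: 3.4% vs 23.2%; moderate: 18.8% vs 40.0%; severe: 45.6% vs 54.1% — Hospital P is lower every time.

decreases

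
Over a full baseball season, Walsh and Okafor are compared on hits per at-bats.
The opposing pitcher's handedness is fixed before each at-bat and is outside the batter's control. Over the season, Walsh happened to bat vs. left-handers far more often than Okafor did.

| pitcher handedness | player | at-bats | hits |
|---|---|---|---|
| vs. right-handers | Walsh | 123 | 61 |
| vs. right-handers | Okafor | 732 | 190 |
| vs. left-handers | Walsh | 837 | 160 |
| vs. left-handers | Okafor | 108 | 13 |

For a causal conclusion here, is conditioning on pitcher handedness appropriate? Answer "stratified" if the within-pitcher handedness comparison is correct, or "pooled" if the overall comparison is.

The pitcher handedness-specific comparison favours Walsh throughout, but the pooled figures favour Okafor. The question is whether to condition on pitcher handedness.
Pitcher handedness is set before the player has any effect — it is not caused by the player — and it independently drives the outcome. That makes it a confounder, so the causal comparison is within pitcher handedness levels.
Within each level — vs. right-handers: 49.6% vs 26.0%; vs. left-handers: 19.1% vs 12.0% — Walsh is higher every time.

stratified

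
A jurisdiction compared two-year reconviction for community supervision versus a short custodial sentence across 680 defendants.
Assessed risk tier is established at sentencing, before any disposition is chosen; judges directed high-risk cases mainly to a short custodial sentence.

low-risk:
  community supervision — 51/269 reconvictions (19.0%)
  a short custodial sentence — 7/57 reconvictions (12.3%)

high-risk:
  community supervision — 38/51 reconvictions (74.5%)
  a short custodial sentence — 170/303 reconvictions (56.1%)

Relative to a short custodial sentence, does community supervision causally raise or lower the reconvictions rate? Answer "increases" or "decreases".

increases

Within every assessed risk tier level a short custodial sentence has the lower rate, yet pooled community supervision does — Simpson's reversal.
Here assessed risk tier is a common cause — it drives both which disposition a case falls under and the outcome. The crude comparison mixes populations; the stratum-specific rates are the causally relevant ones.
Within each level — low-risk: 19.0% vs 12.3%; high-risk: 74.5% vs 56.1% — a short custodial sentence is lower every time.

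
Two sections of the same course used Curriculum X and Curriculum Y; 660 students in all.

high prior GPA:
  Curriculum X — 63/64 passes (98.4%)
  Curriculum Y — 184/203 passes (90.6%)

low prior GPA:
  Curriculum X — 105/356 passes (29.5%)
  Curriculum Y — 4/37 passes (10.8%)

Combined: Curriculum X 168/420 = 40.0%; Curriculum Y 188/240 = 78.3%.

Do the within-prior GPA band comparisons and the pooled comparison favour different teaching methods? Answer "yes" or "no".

yes

Within each prior GPA band level (high prior GPA 98.4% vs 90.6%; low prior GPA 29.5% vs 10.8%), Curriculum X has the higher rate every time. Pooled: 40.0% vs 78.3% — Curriculum Y has the higher rate overall. The two comparisons disagree.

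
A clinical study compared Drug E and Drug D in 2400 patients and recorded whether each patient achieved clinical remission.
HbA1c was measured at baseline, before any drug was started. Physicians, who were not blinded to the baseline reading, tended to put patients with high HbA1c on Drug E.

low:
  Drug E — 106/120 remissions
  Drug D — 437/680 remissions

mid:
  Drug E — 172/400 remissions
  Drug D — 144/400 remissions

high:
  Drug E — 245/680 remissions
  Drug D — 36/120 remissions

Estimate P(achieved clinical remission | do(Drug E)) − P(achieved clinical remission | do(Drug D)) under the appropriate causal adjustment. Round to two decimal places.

+0.12

HbA1c is set before the drug has any effect — it is not caused by the drug — and it independently drives the outcome. That makes it a confounder, so the causal comparison is within HbA1c levels.
Adjusting over the population distribution of HbA1c: 0.333·(0.883−0.643) + 0.333·(0.430−0.360) + 0.333·(0.360−0.300) = +0.124.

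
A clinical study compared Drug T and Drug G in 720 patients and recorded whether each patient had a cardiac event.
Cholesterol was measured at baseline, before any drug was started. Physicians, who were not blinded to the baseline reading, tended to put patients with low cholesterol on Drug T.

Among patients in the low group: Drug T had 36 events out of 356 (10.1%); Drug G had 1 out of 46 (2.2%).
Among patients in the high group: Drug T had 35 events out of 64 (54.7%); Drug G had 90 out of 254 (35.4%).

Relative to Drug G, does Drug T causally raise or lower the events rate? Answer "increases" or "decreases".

increases

Within every cholesterol level Drug G has the lower rate, yet pooled Drug T does — Simpson's reversal.
Cholesterol is set before the drug has any effect — it is not caused by the drug — and it independently drives the outcome. That makes it a confounder, so the causal comparison is within cholesterol levels.
Within each level — low: 10.1% vs 2.2%; high: 54.7% vs 35.4% — Drug G is lower every time.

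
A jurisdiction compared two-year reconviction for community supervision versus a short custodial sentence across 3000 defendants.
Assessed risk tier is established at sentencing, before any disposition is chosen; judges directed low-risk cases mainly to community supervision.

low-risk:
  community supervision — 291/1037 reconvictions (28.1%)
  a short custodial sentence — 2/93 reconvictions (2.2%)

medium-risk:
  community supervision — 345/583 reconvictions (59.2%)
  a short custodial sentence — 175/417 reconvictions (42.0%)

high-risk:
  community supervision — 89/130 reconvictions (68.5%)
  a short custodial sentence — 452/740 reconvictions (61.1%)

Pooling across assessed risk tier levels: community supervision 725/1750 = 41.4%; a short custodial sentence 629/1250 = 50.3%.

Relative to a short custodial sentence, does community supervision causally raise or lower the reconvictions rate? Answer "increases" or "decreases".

Assessed risk tier satisfies the back-door criterion: it is not a descendant of the disposition, and it blocks the spurious path from disposition to outcome. Adjusting for it (i.e., using the within-assessed risk tier rates) gives the causal effect.
Within each level — low-risk: 28.1% vs 2.2%; medium-risk: 59.2% vs 42.0%; high-risk: 68.5% vs 61.1% — a short custodial sentence is lower every time.

increases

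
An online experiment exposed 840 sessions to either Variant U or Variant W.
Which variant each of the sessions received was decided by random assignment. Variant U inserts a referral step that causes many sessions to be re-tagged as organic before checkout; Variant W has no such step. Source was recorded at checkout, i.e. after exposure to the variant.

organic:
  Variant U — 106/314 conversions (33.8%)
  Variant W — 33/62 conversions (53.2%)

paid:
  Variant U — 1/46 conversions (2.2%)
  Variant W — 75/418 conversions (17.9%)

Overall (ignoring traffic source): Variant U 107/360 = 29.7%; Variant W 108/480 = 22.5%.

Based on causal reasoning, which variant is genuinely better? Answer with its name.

Variant U

Because the variant influences traffic source, traffic source is a post-treatment mediator, not a confounder. Stratifying on it would bias the estimate; the causal effect is the crude pooled difference.
Pooled: Variant U 29.7% vs Variant W 22.5%; Variant U is higher overall.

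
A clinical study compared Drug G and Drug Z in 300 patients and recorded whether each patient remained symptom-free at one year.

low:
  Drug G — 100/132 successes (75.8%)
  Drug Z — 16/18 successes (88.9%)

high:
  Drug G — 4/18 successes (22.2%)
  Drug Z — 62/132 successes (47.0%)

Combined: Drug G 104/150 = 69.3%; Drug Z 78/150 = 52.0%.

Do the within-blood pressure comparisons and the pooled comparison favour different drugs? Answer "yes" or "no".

Within each blood pressure level (low 75.8% vs 88.9%; high 22.2% vs 47.0%), Drug Z has the higher rate every time. Pooled: 69.3% vs 52.0% — Drug G has the higher rate overall. The two comparisons disagree.

yes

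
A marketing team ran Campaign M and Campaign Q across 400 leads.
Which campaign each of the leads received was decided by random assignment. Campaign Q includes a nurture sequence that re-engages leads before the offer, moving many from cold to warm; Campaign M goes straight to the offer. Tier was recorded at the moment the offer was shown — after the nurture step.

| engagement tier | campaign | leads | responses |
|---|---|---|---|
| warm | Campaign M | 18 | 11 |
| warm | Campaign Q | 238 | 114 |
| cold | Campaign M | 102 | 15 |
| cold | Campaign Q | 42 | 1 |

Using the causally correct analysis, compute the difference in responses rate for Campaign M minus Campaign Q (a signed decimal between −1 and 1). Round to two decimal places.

The stratified and pooled comparisons disagree (Campaign M wins within each engagement tier; Campaign Q wins overall), so the answer turns on the causal role of engagement tier.
Because the campaign influences engagement tier, engagement tier is a post-treatment mediator, not a confounder. Stratifying on it would bias the estimate; the causal effect is the crude pooled difference.
The causal difference is the pooled difference: 0.217 − 0.411 = -0.194.

-0.19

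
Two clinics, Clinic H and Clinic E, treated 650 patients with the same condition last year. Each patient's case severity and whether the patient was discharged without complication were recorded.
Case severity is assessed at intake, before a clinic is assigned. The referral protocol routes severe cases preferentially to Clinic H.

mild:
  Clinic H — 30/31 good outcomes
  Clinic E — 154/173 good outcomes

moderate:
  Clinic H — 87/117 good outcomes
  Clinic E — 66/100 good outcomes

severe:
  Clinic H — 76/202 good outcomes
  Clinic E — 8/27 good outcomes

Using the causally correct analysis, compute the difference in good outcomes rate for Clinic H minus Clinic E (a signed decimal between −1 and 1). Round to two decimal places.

Case severity is set before the clinic has any effect — it is not caused by the clinic — and it independently drives the outcome. That makes it a confounder, so the causal comparison is within case severity levels.
Adjusting over the population distribution of case severity: 0.314·(0.968−0.890) + 0.334·(0.744−0.660) + 0.352·(0.376−0.296) = +0.080.

+0.08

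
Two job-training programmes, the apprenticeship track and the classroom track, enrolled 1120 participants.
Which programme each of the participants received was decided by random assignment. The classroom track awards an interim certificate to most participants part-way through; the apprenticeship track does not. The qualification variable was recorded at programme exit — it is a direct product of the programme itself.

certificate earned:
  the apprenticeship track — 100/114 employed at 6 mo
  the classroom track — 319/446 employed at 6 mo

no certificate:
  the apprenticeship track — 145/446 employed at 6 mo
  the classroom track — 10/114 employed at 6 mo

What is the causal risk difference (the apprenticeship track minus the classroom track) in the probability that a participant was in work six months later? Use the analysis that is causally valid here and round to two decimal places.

The stratified and pooled comparisons disagree (the apprenticeship track wins within each qualification attained during the programme; the classroom track wins overall), so the answer turns on the causal role of qualification attained during the programme.
Qualification attained during the programme here is a post-treatment variable shaped by the programme; conditioning on it would introduce bias rather than remove it. The overall comparison is the causal one.
The causal difference is the pooled difference: 0.438 − 0.588 = -0.150.

-0.15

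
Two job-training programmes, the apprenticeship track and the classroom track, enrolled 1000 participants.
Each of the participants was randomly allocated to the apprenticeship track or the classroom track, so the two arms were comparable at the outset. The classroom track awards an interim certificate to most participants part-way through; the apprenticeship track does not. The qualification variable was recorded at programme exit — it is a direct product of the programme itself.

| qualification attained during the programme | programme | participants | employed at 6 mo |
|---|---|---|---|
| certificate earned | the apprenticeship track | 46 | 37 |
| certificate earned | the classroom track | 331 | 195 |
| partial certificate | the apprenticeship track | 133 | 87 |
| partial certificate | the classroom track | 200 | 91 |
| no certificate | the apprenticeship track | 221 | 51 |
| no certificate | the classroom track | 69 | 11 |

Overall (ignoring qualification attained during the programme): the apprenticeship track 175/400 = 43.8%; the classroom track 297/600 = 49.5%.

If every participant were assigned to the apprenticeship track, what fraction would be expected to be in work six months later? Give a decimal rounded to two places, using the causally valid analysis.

Qualification attained during the programme is recorded after the programme and is itself shifted by it — it sits on the causal path from programme to outcome. Conditioning on a mediator would strip out part of the effect we want; the pooled comparison gives the total causal effect.
So P(outcome | do(the apprenticeship track)) is just the pooled rate for the apprenticeship track: 175/400 = 0.438.

0.44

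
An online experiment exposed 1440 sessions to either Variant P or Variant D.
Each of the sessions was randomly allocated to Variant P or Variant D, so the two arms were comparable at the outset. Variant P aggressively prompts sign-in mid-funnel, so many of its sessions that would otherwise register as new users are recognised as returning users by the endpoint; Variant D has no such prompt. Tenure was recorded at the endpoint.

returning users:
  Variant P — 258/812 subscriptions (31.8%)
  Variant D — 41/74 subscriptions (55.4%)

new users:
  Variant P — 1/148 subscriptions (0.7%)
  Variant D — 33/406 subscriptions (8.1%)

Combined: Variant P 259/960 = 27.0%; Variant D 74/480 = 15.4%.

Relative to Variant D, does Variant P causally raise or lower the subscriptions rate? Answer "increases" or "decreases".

The stratified and pooled comparisons disagree (Variant D wins within each user tenure; Variant P wins overall), so the answer turns on the causal role of user tenure.
User tenure lies on the pathway variant → user tenure → outcome, so adjusting for it blocks the indirect effect. For the total causal effect of variant, use the unadjusted pooled rates.
Pooled: Variant P 27.0% vs Variant D 15.4%; Variant P is higher overall.

increases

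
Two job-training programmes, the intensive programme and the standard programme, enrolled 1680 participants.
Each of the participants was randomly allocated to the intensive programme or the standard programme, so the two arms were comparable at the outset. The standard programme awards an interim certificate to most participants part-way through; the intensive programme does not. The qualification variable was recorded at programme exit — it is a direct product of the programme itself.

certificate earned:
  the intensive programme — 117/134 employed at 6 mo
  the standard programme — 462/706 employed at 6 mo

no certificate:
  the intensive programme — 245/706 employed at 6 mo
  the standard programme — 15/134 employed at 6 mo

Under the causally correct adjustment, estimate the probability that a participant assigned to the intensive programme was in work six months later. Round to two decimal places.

0.43

Qualification attained during the programme is recorded after the programme and is itself shifted by it — it sits on the causal path from programme to outcome. Conditioning on a mediator would strip out part of the effect we want; the pooled comparison gives the total causal effect.
So P(outcome | do(the intensive programme)) is just the pooled rate for the intensive programme: 362/840 = 0.431.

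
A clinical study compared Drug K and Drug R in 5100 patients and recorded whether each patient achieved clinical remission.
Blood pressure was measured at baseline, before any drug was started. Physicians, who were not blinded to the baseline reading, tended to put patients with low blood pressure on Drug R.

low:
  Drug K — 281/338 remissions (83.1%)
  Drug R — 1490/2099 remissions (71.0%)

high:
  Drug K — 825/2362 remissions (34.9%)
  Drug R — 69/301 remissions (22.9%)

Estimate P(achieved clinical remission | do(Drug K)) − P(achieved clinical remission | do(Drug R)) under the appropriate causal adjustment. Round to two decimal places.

+0.12

Nothing the drug does changes blood pressure; the imbalance is an allocation artefact. With blood pressure also predicting the outcome, the pooled figure is confounded, and the within-stratum comparison is the causal one.
Adjusting over the population distribution of blood pressure: 0.478·(0.831−0.710) + 0.522·(0.349−0.229) = +0.121.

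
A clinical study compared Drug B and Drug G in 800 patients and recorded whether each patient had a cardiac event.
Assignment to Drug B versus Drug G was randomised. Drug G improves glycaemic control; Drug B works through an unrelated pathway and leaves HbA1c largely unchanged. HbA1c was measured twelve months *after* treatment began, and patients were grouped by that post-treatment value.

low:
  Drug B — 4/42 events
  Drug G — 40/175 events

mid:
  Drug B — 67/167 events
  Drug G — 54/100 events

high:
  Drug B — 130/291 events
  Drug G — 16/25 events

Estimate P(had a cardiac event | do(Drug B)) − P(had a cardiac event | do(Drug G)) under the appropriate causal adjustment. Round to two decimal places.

HbA1c is downstream of the drug. One should not condition on a consequence of treatment, so the overall rates are the right comparison.
The causal difference is the pooled difference: 0.402 − 0.367 = +0.035.

+0.04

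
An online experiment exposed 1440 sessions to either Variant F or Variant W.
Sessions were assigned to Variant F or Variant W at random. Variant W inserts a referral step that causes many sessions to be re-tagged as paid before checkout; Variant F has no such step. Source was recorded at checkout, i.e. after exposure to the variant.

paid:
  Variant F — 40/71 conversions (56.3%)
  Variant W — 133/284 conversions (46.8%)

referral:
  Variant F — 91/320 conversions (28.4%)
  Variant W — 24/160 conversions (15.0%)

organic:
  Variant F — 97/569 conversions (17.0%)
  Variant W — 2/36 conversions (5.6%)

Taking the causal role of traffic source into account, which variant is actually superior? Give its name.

Variant W

Stratifying would compare variants among sessions the variants themselves sorted into traffic source groups — a form of selection on an intermediate. The unconditioned pooled rates give the total causal effect.
Pooled: Variant F 23.8% vs Variant W 33.1%; Variant W is higher overall.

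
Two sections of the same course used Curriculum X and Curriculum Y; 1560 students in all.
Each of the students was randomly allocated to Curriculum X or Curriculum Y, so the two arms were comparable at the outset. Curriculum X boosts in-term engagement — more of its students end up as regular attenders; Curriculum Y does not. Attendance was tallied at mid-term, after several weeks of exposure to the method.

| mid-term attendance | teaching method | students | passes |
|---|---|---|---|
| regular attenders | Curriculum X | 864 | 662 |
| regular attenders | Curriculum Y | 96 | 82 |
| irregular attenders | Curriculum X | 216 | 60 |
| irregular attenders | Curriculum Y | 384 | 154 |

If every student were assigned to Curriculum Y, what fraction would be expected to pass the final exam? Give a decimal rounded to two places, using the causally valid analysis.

Stratifying would compare teaching methods among students the teaching methods themselves sorted into mid-term attendance groups — a form of selection on an intermediate. The unconditioned pooled rates give the total causal effect.
So P(outcome | do(Curriculum Y)) is just the pooled rate for Curriculum Y: 236/480 = 0.492.

0.49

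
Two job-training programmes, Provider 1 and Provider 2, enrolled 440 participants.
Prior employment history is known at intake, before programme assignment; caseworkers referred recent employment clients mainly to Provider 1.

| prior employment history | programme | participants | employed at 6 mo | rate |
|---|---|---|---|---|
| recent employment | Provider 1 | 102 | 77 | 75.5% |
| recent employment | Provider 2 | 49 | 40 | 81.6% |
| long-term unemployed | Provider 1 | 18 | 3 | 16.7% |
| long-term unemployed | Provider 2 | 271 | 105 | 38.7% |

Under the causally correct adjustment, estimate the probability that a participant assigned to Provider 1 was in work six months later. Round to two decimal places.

0.37

Prior employment history satisfies the back-door criterion: it is not a descendant of the programme, and it blocks the spurious path from programme to outcome. Adjusting for it (i.e., using the within-prior employment history rates) gives the causal effect.
Standardising Provider 1 to the population prior employment history mix: 0.343·77/102 + 0.657·3/18 = 0.369.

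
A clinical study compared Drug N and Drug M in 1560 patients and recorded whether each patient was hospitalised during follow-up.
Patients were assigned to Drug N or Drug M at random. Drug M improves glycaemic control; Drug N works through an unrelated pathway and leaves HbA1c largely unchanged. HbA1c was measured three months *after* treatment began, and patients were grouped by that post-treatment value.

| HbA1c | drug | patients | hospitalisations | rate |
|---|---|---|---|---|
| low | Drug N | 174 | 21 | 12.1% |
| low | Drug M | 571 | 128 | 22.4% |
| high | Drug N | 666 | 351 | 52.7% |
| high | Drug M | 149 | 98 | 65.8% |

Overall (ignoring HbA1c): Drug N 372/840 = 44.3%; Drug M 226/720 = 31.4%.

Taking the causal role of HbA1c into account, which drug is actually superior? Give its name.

Drug N is lower inside every HbA1c stratum but Drug M is lower in aggregate. Whether to stratify depends on how HbA1c relates to the drug.
HbA1c is downstream of the drug. One should not condition on a consequence of treatment, so the overall rates are the right comparison.
Pooled: Drug N 44.3% vs Drug M 31.4%; Drug M is lower overall.

Drug M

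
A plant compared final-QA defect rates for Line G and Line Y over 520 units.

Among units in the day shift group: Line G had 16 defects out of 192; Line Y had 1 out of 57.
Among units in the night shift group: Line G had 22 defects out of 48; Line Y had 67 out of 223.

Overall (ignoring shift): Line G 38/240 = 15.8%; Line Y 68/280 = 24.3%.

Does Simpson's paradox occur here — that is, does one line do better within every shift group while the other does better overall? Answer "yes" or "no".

yes

Within each shift level (day shift 8.3% vs 1.8%; night shift 45.8% vs 30.0%), Line Y has the lower rate every time. Pooled: 15.8% vs 24.3% — Line G has the lower rate overall. The two comparisons disagree.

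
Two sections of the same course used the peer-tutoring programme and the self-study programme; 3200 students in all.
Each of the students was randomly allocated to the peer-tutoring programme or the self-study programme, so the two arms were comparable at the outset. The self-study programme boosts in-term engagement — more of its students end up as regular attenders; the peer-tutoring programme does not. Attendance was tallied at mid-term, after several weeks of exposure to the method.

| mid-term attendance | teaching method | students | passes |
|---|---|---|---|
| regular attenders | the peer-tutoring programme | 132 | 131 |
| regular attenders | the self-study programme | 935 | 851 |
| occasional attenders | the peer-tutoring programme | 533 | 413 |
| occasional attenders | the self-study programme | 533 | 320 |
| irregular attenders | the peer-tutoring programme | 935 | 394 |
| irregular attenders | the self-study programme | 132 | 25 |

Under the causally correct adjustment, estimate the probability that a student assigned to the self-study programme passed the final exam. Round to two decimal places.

the peer-tutoring programme is higher inside every mid-term attendance stratum but the self-study programme is higher in aggregate. Whether to stratify depends on how mid-term attendance relates to the teaching method.
Mid-term attendance here is a post-treatment variable shaped by the teaching method; conditioning on it would introduce bias rather than remove it. The overall comparison is the causal one.
So P(outcome | do(the self-study programme)) is just the pooled rate for the self-study programme: 1196/1600 = 0.748.

0.75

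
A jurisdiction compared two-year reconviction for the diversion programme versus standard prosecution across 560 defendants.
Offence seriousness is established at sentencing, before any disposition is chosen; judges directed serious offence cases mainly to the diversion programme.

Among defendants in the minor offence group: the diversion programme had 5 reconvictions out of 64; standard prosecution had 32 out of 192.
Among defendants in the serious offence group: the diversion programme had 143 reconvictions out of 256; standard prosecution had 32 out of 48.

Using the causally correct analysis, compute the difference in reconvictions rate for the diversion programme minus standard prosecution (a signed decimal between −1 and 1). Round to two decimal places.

Within every offence seriousness level the diversion programme has the lower rate, yet pooled standard prosecution does — Simpson's reversal.
Offence seriousness is set before the disposition has any effect — it is not caused by the disposition — and it independently drives the outcome. That makes it a confounder, so the causal comparison is within offence seriousness levels.
Adjusting over the population distribution of offence seriousness: 0.457·(0.078−0.167) + 0.543·(0.559−0.667) = -0.099.

-0.10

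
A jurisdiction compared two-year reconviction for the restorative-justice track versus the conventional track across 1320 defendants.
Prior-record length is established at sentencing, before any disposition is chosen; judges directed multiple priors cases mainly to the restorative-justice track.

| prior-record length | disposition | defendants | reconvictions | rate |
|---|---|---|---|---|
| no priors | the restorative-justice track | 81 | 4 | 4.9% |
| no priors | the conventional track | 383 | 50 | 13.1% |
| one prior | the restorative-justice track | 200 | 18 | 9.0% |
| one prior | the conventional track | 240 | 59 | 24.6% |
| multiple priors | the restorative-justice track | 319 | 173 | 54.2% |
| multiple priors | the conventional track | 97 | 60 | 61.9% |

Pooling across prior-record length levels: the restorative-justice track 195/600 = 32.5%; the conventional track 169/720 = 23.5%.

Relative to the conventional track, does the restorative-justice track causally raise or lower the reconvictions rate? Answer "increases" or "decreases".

decreases

The stratified and pooled comparisons disagree (the restorative-justice track wins within each prior-record length; the conventional track wins overall), so the answer turns on the causal role of prior-record length.
Prior-record length satisfies the back-door criterion: it is not a descendant of the disposition, and it blocks the spurious path from disposition to outcome. Adjusting for it (i.e., using the within-prior-record length rates) gives the causal effect.
Within each level — no priors: 4.9% vs 13.1%; one prior: 9.0% vs 24.6%; multiple priors: 54.2% vs 61.9% — the restorative-justice track is lower every time.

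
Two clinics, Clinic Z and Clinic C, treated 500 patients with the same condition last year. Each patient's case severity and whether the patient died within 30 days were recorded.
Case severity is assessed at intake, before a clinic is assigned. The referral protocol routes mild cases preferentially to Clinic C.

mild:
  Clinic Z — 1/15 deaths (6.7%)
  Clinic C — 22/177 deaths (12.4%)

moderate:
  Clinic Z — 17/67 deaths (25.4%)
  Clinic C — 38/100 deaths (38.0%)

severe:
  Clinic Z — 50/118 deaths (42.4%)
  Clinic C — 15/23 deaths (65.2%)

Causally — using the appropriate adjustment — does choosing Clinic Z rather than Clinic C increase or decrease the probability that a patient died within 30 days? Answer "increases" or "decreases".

decreases

Case severity is set before the clinic has any effect — it is not caused by the clinic — and it independently drives the outcome. That makes it a confounder, so the causal comparison is within case severity levels.
Within each level — mild: 6.7% vs 12.4%; moderate: 25.4% vs 38.0%; severe: 42.4% vs 65.2% — Clinic Z is lower every time.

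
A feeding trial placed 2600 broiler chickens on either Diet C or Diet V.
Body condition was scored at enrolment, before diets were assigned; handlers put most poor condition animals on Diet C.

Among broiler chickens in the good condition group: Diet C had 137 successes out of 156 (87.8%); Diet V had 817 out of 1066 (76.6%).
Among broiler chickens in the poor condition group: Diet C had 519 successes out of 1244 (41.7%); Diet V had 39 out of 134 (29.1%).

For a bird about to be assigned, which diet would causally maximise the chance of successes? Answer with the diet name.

Diet C

The starting body condition-specific comparison favours Diet C throughout, but the pooled figures favour Diet V. The question is whether to condition on starting body condition.
Since starting body condition is a pre-existing factor (not a product of the diet) and it affects the outcome on its own, it is a confounder. The stratified rates, not the pooled rate, identify the causal effect.
Within each level — good condition: 87.8% vs 76.6%; poor condition: 41.7% vs 29.1% — Diet C is higher every time.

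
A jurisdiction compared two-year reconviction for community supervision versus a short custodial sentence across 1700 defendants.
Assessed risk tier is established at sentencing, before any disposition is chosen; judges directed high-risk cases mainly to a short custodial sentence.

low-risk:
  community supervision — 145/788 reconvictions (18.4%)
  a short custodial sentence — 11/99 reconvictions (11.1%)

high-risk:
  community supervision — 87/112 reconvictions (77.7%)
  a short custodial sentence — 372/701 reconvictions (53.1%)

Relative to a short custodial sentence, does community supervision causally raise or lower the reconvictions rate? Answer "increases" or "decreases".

increases

The assessed risk tier-specific comparison favours a short custodial sentence throughout, but the pooled figures favour community supervision. The question is whether to condition on assessed risk tier.
Assessed risk tier satisfies the back-door criterion: it is not a descendant of the disposition, and it blocks the spurious path from disposition to outcome. Adjusting for it (i.e., using the within-assessed risk tier rates) gives the causal effect.
Within each level — low-risk: 18.4% vs 11.1%; high-risk: 77.7% vs 53.1% — a short custodial sentence is lower every time.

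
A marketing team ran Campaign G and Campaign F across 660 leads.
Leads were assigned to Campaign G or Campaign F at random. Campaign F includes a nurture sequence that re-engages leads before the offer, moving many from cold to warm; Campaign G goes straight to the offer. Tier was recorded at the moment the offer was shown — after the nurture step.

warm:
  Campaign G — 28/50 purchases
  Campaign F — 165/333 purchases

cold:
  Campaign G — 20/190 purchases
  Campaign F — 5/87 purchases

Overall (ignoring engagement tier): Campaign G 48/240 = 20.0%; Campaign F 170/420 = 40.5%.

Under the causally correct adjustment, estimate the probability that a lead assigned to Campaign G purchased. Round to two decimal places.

The distribution of engagement tier is itself part of what the campaign does — it is an intermediate outcome. Holding it fixed would remove that part of the effect; the total effect is the pooled difference.
So P(outcome | do(Campaign G)) is just the pooled rate for Campaign G: 48/240 = 0.200.

0.20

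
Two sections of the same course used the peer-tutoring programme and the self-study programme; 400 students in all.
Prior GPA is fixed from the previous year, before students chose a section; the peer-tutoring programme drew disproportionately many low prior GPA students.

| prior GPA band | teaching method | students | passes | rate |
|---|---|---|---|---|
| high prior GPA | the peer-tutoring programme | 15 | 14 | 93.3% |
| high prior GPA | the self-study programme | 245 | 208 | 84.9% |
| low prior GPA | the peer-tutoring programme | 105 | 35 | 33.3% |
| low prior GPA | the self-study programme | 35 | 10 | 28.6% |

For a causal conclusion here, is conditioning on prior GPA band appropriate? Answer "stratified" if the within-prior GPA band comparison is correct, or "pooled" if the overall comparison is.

Within every prior GPA band level the peer-tutoring programme has the higher rate, yet pooled the self-study programme does — Simpson's reversal.
Here prior GPA band is a common cause — it drives both which teaching method a case falls under and the outcome. The crude comparison mixes populations; the stratum-specific rates are the causally relevant ones.
Within each level — high prior GPA: 93.3% vs 84.9%; low prior GPA: 33.3% vs 28.6% — the peer-tutoring programme is higher every time.

stratified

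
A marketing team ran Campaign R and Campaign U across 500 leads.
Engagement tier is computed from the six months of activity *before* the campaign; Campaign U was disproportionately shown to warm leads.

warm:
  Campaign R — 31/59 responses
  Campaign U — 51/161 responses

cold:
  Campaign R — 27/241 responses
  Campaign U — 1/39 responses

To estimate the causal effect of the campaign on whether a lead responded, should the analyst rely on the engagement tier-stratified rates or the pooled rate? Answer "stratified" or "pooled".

The stratified and pooled comparisons disagree (Campaign R wins within each engagement tier; Campaign U wins overall), so the answer turns on the causal role of engagement tier.
The imbalance in engagement tier arose from how leads were allocated, not from anything the campaign did; and engagement tier independently affects the outcome. The pooled gap is confounded — condition on engagement tier.
Within each level — warm: 52.5% vs 31.7%; cold: 11.2% vs 2.6% — Campaign R is higher every time.

stratified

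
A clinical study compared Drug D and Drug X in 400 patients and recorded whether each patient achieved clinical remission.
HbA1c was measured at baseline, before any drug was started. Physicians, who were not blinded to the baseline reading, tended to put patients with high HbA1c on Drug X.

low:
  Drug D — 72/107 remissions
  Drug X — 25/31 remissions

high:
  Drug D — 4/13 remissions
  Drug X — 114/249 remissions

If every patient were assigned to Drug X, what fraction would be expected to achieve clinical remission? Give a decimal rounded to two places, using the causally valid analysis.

0.58

The stratified and pooled comparisons disagree (Drug X wins within each HbA1c; Drug D wins overall), so the answer turns on the causal role of HbA1c.
HbA1c is set before the drug has any effect — it is not caused by the drug — and it independently drives the outcome. That makes it a confounder, so the causal comparison is within HbA1c levels.
Standardising Drug X to the population HbA1c mix: 0.345·25/31 + 0.655·114/249 = 0.578.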